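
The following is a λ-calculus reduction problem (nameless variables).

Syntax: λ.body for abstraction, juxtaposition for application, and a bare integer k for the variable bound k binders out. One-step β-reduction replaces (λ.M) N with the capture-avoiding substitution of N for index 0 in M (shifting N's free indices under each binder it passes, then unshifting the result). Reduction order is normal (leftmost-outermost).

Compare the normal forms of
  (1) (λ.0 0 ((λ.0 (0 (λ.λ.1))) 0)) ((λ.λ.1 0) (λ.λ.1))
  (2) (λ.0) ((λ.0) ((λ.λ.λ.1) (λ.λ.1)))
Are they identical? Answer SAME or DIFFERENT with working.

Answer: SAME — A ⇓ λ.λ.1, B ⇓ λ.λ.1

Derivation:
Term A:
  start: (λ.0 0 ((λ.0 (0 (λ.λ.1))) 0)) ((λ.λ.1 0) (λ.λ.1))
  step 1: (λ.λ.1 0) (λ.λ.1) ((λ.λ.1 0) (λ.λ.1)) ((λ.0 (0 (λ.λ.1))) ((λ.λ.1 0) (λ.λ.1)))
  step 2: (λ.(λ.λ.1) 0) ((λ.λ.1 0) (λ.λ.1)) ((λ.0 (0 (λ.λ.1))) ((λ.λ.1 0) (λ.λ.1)))
  step 3: (λ.λ.1) ((λ.λ.1 0) (λ.λ.1)) ((λ.0 (0 (λ.λ.1))) ((λ.λ.1 0) (λ.λ.1)))
  step 4: (λ.(λ.λ.1 0) (λ.λ.1)) ((λ.0 (0 (λ.λ.1))) ((λ.λ.1 0) (λ.λ.1)))
  step 5: (λ.λ.1 0) (λ.λ.1)
  step 6: λ.(λ.λ.1) 0
  step 7: λ.λ.1

Term B:
  start: (λ.0) ((λ.0) ((λ.λ.λ.1) (λ.λ.1)))
  step 1: (λ.0) ((λ.λ.λ.1) (λ.λ.1))
  step 2: (λ.λ.λ.1) (λ.λ.1)
  step 3: λ.λ.1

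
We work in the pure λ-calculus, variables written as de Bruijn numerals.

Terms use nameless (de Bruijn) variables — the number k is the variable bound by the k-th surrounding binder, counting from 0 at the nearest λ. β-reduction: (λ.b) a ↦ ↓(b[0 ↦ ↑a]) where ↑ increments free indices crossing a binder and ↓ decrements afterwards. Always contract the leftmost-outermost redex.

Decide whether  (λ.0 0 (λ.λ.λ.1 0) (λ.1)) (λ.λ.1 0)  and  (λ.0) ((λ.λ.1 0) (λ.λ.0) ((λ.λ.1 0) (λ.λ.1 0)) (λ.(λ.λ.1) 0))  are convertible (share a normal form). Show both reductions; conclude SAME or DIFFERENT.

Answer: DIFFERENT — A ⇓ λ.λ.1 0, B ⇓ λ.λ.1

Working:
Term A:
  start: (λ.0 0 (λ.λ.λ.1 0) (λ.1)) (λ.λ.1 0)
  [1] (λ.λ.1 0) (λ.λ.1 0) (λ.λ.λ.1 0) (λ.λ.λ.1 0)
  [2] (λ.(λ.λ.1 0) 0) (λ.λ.λ.1 0) (λ.λ.λ.1 0)
  [3] (λ.λ.1 0) (λ.λ.λ.1 0) (λ.λ.λ.1 0)
  [4] (λ.(λ.λ.λ.1 0) 0) (λ.λ.λ.1 0)
  [5] (λ.λ.λ.1 0) (λ.λ.λ.1 0)
  [6] λ.λ.1 0

Term B:
  start: (λ.0) ((λ.λ.1 0) (λ.λ.0) ((λ.λ.1 0) (λ.λ.1 0)) (λ.(λ.λ.1) 0))
  [1] (λ.λ.1 0) (λ.λ.0) ((λ.λ.1 0) (λ.λ.1 0)) (λ.(λ.λ.1) 0)
  [2] (λ.(λ.λ.0) 0) ((λ.λ.1 0) (λ.λ.1 0)) (λ.(λ.λ.1) 0)
  [3] (λ.λ.0) ((λ.λ.1 0) (λ.λ.1 0)) (λ.(λ.λ.1) 0)
  [4] (λ.0) (λ.(λ.λ.1) 0)
  [5] λ.(λ.λ.1) 0
  [6] λ.λ.1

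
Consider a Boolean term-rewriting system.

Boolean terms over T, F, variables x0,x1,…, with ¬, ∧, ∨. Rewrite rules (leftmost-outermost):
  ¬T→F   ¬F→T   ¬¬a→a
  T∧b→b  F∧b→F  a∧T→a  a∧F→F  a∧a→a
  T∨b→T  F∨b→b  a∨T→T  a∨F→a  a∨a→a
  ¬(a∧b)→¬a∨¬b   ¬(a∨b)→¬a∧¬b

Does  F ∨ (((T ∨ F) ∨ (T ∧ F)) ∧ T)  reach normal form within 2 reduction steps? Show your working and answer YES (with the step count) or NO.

  start: F ∨ (((T ∨ F) ∨ (T ∧ F)) ∧ T)
  [1] ((T ∨ F) ∨ (T ∧ F)) ∧ T
  [2] (T ∨ F) ∨ (T ∧ F)

Answer: NO — after 2 steps the term is (T ∨ F) ∨ (T ∧ F), not yet normal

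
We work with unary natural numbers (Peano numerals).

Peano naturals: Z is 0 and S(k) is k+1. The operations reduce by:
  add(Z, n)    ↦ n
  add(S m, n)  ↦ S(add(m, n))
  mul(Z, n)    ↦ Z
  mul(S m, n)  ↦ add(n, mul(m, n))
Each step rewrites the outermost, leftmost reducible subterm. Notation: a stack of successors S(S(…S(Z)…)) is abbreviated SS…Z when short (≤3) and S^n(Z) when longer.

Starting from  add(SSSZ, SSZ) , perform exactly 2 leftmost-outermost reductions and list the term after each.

  start: add(SSSZ, SSZ)
  →1  S(add(SSZ, SSZ))
  →2  S(S(add(SZ, SSZ)))

Answer: after 2 steps: S(S(add(SZ, SSZ)))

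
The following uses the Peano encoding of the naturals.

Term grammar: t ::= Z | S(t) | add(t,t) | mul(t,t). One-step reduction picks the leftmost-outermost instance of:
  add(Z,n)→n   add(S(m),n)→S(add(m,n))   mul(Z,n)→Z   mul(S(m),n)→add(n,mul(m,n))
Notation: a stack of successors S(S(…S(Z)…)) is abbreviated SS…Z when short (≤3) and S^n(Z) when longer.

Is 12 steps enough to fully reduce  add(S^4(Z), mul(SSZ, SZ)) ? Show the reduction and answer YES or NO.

Answer: YES — reaches normal form S^6(Z) in 12 ≤ 12 steps

Reduction:
  start: add(S^4(Z), mul(SSZ, SZ))
  [1] S(add(SSSZ, mul(SSZ, SZ)))
  [2] S(S(add(SSZ, mul(SSZ, SZ))))
  [3] S(S(S(add(SZ, mul(SSZ, SZ)))))
  [4] S(S(S(S(add(Z, mul(SSZ, SZ))))))
  [5] S(S(S(S(mul(SSZ, SZ)))))
  [6] S(S(S(S(add(SZ, mul(SZ, SZ))))))
  [7] S(S(S(S(S(add(Z, mul(SZ, SZ)))))))
  [8] S(S(S(S(S(mul(SZ, SZ))))))
  [9] S(S(S(S(S(add(SZ, mul(Z, SZ)))))))
  [10] S(S(S(S(S(S(add(Z, mul(Z, SZ))))))))
  [11] S(S(S(S(S(S(mul(Z, SZ)))))))
  [12] S^6(Z)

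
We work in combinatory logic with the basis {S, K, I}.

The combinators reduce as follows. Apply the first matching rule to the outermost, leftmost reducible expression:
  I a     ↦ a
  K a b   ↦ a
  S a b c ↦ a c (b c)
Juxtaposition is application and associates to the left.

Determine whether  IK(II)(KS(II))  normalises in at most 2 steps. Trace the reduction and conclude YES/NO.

Answer: NO — after 2 steps the term is II, not yet normal

Reduction:
  start: IK(II)(KS(II))
  [1] K(II)(KS(II))
  [2] II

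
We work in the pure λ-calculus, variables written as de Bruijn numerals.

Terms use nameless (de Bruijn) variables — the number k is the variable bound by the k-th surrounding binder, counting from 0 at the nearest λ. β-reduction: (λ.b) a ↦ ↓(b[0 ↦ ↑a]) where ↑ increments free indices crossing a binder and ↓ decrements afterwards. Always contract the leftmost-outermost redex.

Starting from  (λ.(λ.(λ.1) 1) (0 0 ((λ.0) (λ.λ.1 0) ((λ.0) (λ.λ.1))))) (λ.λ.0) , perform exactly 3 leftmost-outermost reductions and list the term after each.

  start: (λ.(λ.(λ.1) 1) (0 0 ((λ.0) (λ.λ.1 0) ((λ.0) (λ.λ.1))))) (λ.λ.0)
  step 1: (λ.(λ.1) (λ.λ.0)) ((λ.λ.0) (λ.λ.0) ((λ.0) (λ.λ.1 0) ((λ.0) (λ.λ.1))))
  step 2: (λ.(λ.λ.0) (λ.λ.0) ((λ.0) (λ.λ.1 0) ((λ.0) (λ.λ.1)))) (λ.λ.0)
  step 3: (λ.λ.0) (λ.λ.0) ((λ.0) (λ.λ.1 0) ((λ.0) (λ.λ.1)))

Answer: after 3 steps: (λ.λ.0) (λ.λ.0) ((λ.0) (λ.λ.1 0) ((λ.0) (λ.λ.1)))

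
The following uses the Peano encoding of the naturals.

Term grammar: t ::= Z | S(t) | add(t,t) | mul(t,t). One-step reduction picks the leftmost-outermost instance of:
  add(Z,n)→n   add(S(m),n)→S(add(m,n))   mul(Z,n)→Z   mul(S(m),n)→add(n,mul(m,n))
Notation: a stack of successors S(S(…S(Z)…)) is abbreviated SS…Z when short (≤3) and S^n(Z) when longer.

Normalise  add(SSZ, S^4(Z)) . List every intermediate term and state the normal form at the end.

  start: add(SSZ, S^4(Z))
  step 1: S(add(SZ, S^4(Z)))
  step 2: S(S(add(Z, S^4(Z))))
  step 3: S^6(Z)

Answer: normal form = S^6(Z)  (in 3 steps)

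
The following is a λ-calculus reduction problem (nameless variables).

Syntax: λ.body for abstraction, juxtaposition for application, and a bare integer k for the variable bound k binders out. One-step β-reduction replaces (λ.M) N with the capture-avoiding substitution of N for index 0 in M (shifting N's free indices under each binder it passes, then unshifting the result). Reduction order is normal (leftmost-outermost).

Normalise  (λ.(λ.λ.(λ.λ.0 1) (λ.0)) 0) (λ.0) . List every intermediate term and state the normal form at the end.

Answer: normal form = λ.λ.0 (λ.0)  (in 3 steps)

Working:
  start: (λ.(λ.λ.(λ.λ.0 1) (λ.0)) 0) (λ.0)
  →1  (λ.λ.(λ.λ.0 1) (λ.0)) (λ.0)
  →2  λ.(λ.λ.0 1) (λ.0)
  →3  λ.λ.0 (λ.0)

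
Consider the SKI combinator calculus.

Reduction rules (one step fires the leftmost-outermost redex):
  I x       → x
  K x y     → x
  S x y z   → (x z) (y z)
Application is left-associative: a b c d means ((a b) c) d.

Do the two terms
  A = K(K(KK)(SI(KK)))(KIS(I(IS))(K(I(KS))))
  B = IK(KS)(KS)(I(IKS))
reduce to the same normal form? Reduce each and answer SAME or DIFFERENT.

Term A:
  start: K(K(KK)(SI(KK)))(KIS(I(IS))(K(I(KS))))
  step 1: K(KK)(SI(KK))
  step 2: KK

Term B:
  start: IK(KS)(KS)(I(IKS))
  step 1: K(KS)(KS)(I(IKS))
  step 2: KS(I(IKS))
  step 3: S

Answer: DIFFERENT — A ⇓ KK, B ⇓ S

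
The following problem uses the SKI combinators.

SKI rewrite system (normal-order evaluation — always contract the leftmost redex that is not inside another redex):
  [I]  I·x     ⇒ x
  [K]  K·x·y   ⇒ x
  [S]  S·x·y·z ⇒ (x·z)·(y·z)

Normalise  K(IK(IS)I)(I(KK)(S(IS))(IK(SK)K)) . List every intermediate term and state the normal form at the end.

Answer: normal form = S  (in 4 steps)

Reduction:
  start: K(IK(IS)I)(I(KK)(S(IS))(IK(SK)K))
  step 1: IK(IS)I
  step 2: K(IS)I
  step 3: IS
  step 4: S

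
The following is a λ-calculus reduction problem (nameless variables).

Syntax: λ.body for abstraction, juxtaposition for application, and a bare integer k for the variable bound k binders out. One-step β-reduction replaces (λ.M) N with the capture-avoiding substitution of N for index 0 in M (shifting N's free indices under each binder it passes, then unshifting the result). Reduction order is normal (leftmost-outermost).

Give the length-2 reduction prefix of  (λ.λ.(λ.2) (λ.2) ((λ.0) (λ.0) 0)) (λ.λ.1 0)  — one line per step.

Answer: after 2 steps: λ.(λ.λ.1 0) ((λ.0) (λ.0) 0)

Derivation:
  start: (λ.λ.(λ.2) (λ.2) ((λ.0) (λ.0) 0)) (λ.λ.1 0)
  step 1: λ.(λ.λ.λ.1 0) (λ.λ.λ.1 0) ((λ.0) (λ.0) 0)
  step 2: λ.(λ.λ.1 0) ((λ.0) (λ.0) 0)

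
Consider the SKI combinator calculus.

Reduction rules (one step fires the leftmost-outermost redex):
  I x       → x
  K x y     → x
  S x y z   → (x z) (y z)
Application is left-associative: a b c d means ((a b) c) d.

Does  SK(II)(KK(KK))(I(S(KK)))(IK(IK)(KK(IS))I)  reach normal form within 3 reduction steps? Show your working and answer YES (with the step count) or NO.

Answer: NO — after 3 steps the term is K(I(S(KK)))(IK(IK)(KK(IS))I), not yet normal

Reduction:
  start: SK(II)(KK(KK))(I(S(KK)))(IK(IK)(KK(IS))I)
  →1  K(KK(KK))(II(KK(KK)))(I(S(KK)))(IK(IK)(KK(IS))I)
  →2  KK(KK)(I(S(KK)))(IK(IK)(KK(IS))I)
  →3  K(I(S(KK)))(IK(IK)(KK(IS))I)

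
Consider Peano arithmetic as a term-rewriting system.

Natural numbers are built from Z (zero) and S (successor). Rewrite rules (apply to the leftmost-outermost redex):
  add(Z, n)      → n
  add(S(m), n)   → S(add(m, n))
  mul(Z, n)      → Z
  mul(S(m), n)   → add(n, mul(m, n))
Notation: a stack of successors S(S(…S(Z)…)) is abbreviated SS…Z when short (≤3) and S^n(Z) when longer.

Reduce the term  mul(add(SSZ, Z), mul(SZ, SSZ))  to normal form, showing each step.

Answer: normal form = S^4(Z)  (in 22 steps)

Working:
  start: mul(add(SSZ, Z), mul(SZ, SSZ))
  →1  mul(S(add(SZ, Z)), mul(SZ, SSZ))
  →2  add(mul(SZ, SSZ), mul(add(SZ, Z), mul(SZ, SSZ)))
  →3  add(add(SSZ, mul(Z, SSZ)), mul(add(SZ, Z), mul(SZ, SSZ)))
  →4  add(S(add(SZ, mul(Z, SSZ))), mul(add(SZ, Z), mul(SZ, SSZ)))
  →5  S(add(add(SZ, mul(Z, SSZ)), mul(add(SZ, Z), mul(SZ, SSZ))))
  →6  S(add(S(add(Z, mul(Z, SSZ))), mul(add(SZ, Z), mul(SZ, SSZ))))
  →7  S(S(add(add(Z, mul(Z, SSZ)), mul(add(SZ, Z), mul(SZ, SSZ)))))
  →8  S(S(add(mul(Z, SSZ), mul(add(SZ, Z), mul(SZ, SSZ)))))
  →9  S(S(add(Z, mul(add(SZ, Z), mul(SZ, SSZ)))))
  →10  S(S(mul(add(SZ, Z), mul(SZ, SSZ))))
  →11  S(S(mul(S(add(Z, Z)), mul(SZ, SSZ))))
  →12  S(S(add(mul(SZ, SSZ), mul(add(Z, Z), mul(SZ, SSZ)))))
  →13  S(S(add(add(SSZ, mul(Z, SSZ)), mul(add(Z, Z), mul(SZ, SSZ)))))
  →14  S(S(add(S(add(SZ, mul(Z, SSZ))), mul(add(Z, Z), mul(SZ, SSZ)))))
  →15  S(S(S(add(add(SZ, mul(Z, SSZ)), mul(add(Z, Z), mul(SZ, SSZ))))))
  →16  S(S(S(add(S(add(Z, mul(Z, SSZ))), mul(add(Z, Z), mul(SZ, SSZ))))))
  →17  S(S(S(S(add(add(Z, mul(Z, SSZ)), mul(add(Z, Z), mul(SZ, SSZ)))))))
  →18  S(S(S(S(add(mul(Z, SSZ), mul(add(Z, Z), mul(SZ, SSZ)))))))
  →19  S(S(S(S(add(Z, mul(add(Z, Z), mul(SZ, SSZ)))))))
  →20  S(S(S(S(mul(add(Z, Z), mul(SZ, SSZ))))))
  →21  S(S(S(S(mul(Z, mul(SZ, SSZ))))))
  →22  S^4(Z)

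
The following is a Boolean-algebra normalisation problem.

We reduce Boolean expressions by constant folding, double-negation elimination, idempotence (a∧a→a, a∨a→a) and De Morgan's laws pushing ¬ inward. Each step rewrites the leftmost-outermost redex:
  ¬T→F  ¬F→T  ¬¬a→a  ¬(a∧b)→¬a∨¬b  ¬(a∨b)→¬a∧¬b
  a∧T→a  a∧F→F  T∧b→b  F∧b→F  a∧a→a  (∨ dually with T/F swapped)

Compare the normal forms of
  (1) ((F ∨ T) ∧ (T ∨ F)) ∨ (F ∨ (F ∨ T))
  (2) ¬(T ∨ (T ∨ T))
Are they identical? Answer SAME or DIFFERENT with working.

Answer: DIFFERENT — A ⇓ T, B ⇓ F

Working:
Term A:
  start: ((F ∨ T) ∧ (T ∨ F)) ∨ (F ∨ (F ∨ T))
  →1  (T ∧ (T ∨ F)) ∨ (F ∨ (F ∨ T))
  →2  (T ∨ F) ∨ (F ∨ (F ∨ T))
  →3  T ∨ (F ∨ (F ∨ T))
  →4  T

Term B:
  start: ¬(T ∨ (T ∨ T))
  →1  ¬T ∧ ¬(T ∨ T)
  →2  F ∧ ¬(T ∨ T)
  →3  F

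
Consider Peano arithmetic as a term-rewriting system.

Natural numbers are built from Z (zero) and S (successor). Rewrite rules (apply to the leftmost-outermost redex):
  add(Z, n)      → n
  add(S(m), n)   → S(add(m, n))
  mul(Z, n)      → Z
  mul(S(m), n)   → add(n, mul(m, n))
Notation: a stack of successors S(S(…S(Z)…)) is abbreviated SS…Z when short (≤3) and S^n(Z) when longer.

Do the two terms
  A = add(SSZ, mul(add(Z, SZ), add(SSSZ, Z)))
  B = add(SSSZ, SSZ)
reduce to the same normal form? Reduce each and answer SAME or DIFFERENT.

Answer: SAME — A ⇓ S^5(Z), B ⇓ S^5(Z)

Reduction:
Term A:
  start: add(SSZ, mul(add(Z, SZ), add(SSSZ, Z)))
  [1] S(add(SZ, mul(add(Z, SZ), add(SSSZ, Z))))
  [2] S(S(add(Z, mul(add(Z, SZ), add(SSSZ, Z)))))
  [3] S(S(mul(add(Z, SZ), add(SSSZ, Z))))
  [4] S(S(mul(SZ, add(SSSZ, Z))))
  [5] S(S(add(add(SSSZ, Z), mul(Z, add(SSSZ, Z)))))
  [6] S(S(add(S(add(SSZ, Z)), mul(Z, add(SSSZ, Z)))))
  [7] S(S(S(add(add(SSZ, Z), mul(Z, add(SSSZ, Z))))))
  [8] S(S(S(add(S(add(SZ, Z)), mul(Z, add(SSSZ, Z))))))
  [9] S(S(S(S(add(add(SZ, Z), mul(Z, add(SSSZ, Z)))))))
  [10] S(S(S(S(add(S(add(Z, Z)), mul(Z, add(SSSZ, Z)))))))
  [11] S(S(S(S(S(add(add(Z, Z), mul(Z, add(SSSZ, Z))))))))
  [12] S(S(S(S(S(add(Z, mul(Z, add(SSSZ, Z))))))))
  [13] S(S(S(S(S(mul(Z, add(SSSZ, Z)))))))
  [14] S^5(Z)

Term B:
  start: add(SSSZ, SSZ)
  [1] S(add(SSZ, SSZ))
  [2] S(S(add(SZ, SSZ)))
  [3] S(S(S(add(Z, SSZ))))
  [4] S^5(Z)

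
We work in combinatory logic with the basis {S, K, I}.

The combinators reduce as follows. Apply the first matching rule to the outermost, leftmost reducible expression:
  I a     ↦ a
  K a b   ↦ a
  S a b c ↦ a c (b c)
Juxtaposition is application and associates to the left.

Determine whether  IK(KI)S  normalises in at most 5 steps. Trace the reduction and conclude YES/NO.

  start: IK(KI)S
  →1  K(KI)S
  →2  KI

Answer: YES — reaches normal form KI in 2 ≤ 5 steps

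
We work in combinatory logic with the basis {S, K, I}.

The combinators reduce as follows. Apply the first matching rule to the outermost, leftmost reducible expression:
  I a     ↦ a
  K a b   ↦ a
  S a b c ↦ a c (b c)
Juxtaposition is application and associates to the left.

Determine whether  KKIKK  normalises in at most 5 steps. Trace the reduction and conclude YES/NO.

  start: KKIKK
  →1  KKK
  →2  K

Answer: YES — reaches normal form K in 2 ≤ 5 steps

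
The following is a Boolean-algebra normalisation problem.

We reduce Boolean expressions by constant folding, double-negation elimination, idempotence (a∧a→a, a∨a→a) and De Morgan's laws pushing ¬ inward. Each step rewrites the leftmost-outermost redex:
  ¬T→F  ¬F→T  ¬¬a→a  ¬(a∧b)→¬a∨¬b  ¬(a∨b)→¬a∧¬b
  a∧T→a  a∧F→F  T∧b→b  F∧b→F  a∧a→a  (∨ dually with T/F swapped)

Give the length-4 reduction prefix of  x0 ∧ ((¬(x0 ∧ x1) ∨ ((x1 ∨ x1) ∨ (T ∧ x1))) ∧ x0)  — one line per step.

Answer: after 4 steps: x0 ∧ (((¬x0 ∨ ¬x1) ∨ x1) ∧ x0)

Working:
  start: x0 ∧ ((¬(x0 ∧ x1) ∨ ((x1 ∨ x1) ∨ (T ∧ x1))) ∧ x0)
  →1  x0 ∧ (((¬x0 ∨ ¬x1) ∨ ((x1 ∨ x1) ∨ (T ∧ x1))) ∧ x0)
  →2  x0 ∧ (((¬x0 ∨ ¬x1) ∨ (x1 ∨ (T ∧ x1))) ∧ x0)
  →3  x0 ∧ (((¬x0 ∨ ¬x1) ∨ (x1 ∨ x1)) ∧ x0)
  →4  x0 ∧ (((¬x0 ∨ ¬x1) ∨ x1) ∧ x0)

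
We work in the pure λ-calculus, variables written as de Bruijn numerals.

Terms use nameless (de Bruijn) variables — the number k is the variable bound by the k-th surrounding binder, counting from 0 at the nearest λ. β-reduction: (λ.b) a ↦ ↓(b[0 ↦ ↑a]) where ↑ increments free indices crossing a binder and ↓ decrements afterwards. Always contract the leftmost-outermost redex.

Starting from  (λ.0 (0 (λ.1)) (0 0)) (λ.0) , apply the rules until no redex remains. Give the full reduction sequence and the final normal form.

Answer: normal form = λ.0  (in 4 steps)

Derivation:
  start: (λ.0 (0 (λ.1)) (0 0)) (λ.0)
  [1] (λ.0) ((λ.0) (λ.λ.0)) ((λ.0) (λ.0))
  [2] (λ.0) (λ.λ.0) ((λ.0) (λ.0))
  [3] (λ.λ.0) ((λ.0) (λ.0))
  [4] λ.0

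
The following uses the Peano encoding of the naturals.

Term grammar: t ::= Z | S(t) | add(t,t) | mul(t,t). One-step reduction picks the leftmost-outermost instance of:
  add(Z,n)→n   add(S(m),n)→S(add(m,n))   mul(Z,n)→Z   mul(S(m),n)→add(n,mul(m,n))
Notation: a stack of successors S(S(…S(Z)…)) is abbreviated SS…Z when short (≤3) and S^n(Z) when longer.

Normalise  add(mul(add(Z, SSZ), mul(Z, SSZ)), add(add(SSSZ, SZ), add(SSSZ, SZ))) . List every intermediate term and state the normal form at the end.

  start: add(mul(add(Z, SSZ), mul(Z, SSZ)), add(add(SSSZ, SZ), add(SSSZ, SZ)))
  [1] add(mul(SSZ, mul(Z, SSZ)), add(add(SSSZ, SZ), add(SSSZ, SZ)))
  [2] add(add(mul(Z, SSZ), mul(SZ, mul(Z, SSZ))), add(add(SSSZ, SZ), add(SSSZ, SZ)))
  [3] add(add(Z, mul(SZ, mul(Z, SSZ))), add(add(SSSZ, SZ), add(SSSZ, SZ)))
  [4] add(mul(SZ, mul(Z, SSZ)), add(add(SSSZ, SZ), add(SSSZ, SZ)))
  [5] add(add(mul(Z, SSZ), mul(Z, mul(Z, SSZ))), add(add(SSSZ, SZ), add(SSSZ, SZ)))
  [6] add(add(Z, mul(Z, mul(Z, SSZ))), add(add(SSSZ, SZ), add(SSSZ, SZ)))
  [7] add(mul(Z, mul(Z, SSZ)), add(add(SSSZ, SZ), add(SSSZ, SZ)))
  [8] add(Z, add(add(SSSZ, SZ), add(SSSZ, SZ)))
  [9] add(add(SSSZ, SZ), add(SSSZ, SZ))
  [10] add(S(add(SSZ, SZ)), add(SSSZ, SZ))
  [11] S(add(add(SSZ, SZ), add(SSSZ, SZ)))
  [12] S(add(S(add(SZ, SZ)), add(SSSZ, SZ)))
  [13] S(S(add(add(SZ, SZ), add(SSSZ, SZ))))
  [14] S(S(add(S(add(Z, SZ)), add(SSSZ, SZ))))
  [15] S(S(S(add(add(Z, SZ), add(SSSZ, SZ)))))
  [16] S(S(S(add(SZ, add(SSSZ, SZ)))))
  [17] S(S(S(S(add(Z, add(SSSZ, SZ))))))
  [18] S(S(S(S(add(SSSZ, SZ)))))
  [19] S(S(S(S(S(add(SSZ, SZ))))))
  [20] S(S(S(S(S(S(add(SZ, SZ)))))))
  [21] S(S(S(S(S(S(S(add(Z, SZ))))))))
  [22] S^8(Z)

Answer: normal form = S^8(Z)  (in 22 steps)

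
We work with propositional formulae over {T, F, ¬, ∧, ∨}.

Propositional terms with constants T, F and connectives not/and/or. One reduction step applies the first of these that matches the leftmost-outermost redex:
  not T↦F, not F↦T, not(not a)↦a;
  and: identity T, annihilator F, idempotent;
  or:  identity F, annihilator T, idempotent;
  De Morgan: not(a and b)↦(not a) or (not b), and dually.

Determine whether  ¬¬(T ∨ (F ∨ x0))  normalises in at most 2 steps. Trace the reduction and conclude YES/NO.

  start: ¬¬(T ∨ (F ∨ x0))
  [1] T ∨ (F ∨ x0)
  [2] T

Answer: YES — reaches normal form T in 2 ≤ 2 steps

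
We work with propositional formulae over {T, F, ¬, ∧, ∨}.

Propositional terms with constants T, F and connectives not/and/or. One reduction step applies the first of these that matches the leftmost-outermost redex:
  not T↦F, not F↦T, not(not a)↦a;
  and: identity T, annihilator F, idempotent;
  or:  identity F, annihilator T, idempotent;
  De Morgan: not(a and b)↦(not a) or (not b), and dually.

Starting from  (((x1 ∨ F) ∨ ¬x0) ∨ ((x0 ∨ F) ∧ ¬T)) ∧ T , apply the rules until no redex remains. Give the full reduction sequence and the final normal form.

  start: (((x1 ∨ F) ∨ ¬x0) ∨ ((x0 ∨ F) ∧ ¬T)) ∧ T
  →1  ((x1 ∨ F) ∨ ¬x0) ∨ ((x0 ∨ F) ∧ ¬T)
  →2  (x1 ∨ ¬x0) ∨ ((x0 ∨ F) ∧ ¬T)
  →3  (x1 ∨ ¬x0) ∨ (x0 ∧ ¬T)
  →4  (x1 ∨ ¬x0) ∨ (x0 ∧ F)
  →5  (x1 ∨ ¬x0) ∨ F
  →6  x1 ∨ ¬x0

Answer: normal form = x1 ∨ ¬x0  (in 6 steps)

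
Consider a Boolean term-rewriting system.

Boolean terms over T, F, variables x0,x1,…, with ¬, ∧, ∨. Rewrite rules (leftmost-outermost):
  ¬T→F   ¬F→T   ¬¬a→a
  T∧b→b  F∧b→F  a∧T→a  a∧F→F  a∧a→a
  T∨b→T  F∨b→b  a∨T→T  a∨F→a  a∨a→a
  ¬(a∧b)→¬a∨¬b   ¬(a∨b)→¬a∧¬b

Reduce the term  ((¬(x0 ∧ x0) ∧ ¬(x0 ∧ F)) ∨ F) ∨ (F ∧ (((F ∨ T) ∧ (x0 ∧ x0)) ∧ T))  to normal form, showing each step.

  start: ((¬(x0 ∧ x0) ∧ ¬(x0 ∧ F)) ∨ F) ∨ (F ∧ (((F ∨ T) ∧ (x0 ∧ x0)) ∧ T))
  →1  (¬(x0 ∧ x0) ∧ ¬(x0 ∧ F)) ∨ (F ∧ (((F ∨ T) ∧ (x0 ∧ x0)) ∧ T))
  →2  ((¬x0 ∨ ¬x0) ∧ ¬(x0 ∧ F)) ∨ (F ∧ (((F ∨ T) ∧ (x0 ∧ x0)) ∧ T))
  →3  (¬x0 ∧ ¬(x0 ∧ F)) ∨ (F ∧ (((F ∨ T) ∧ (x0 ∧ x0)) ∧ T))
  →4  (¬x0 ∧ (¬x0 ∨ ¬F)) ∨ (F ∧ (((F ∨ T) ∧ (x0 ∧ x0)) ∧ T))
  →5  (¬x0 ∧ (¬x0 ∨ T)) ∨ (F ∧ (((F ∨ T) ∧ (x0 ∧ x0)) ∧ T))
  →6  (¬x0 ∧ T) ∨ (F ∧ (((F ∨ T) ∧ (x0 ∧ x0)) ∧ T))
  →7  ¬x0 ∨ (F ∧ (((F ∨ T) ∧ (x0 ∧ x0)) ∧ T))
  →8  ¬x0 ∨ F
  →9  ¬x0

Answer: normal form = ¬x0  (in 9 steps)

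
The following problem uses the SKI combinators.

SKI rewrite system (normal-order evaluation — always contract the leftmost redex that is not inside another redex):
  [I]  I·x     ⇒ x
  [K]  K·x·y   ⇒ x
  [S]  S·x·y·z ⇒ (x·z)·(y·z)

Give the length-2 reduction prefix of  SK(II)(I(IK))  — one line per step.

  start: SK(II)(I(IK))
  step 1: K(I(IK))(II(I(IK)))
  step 2: I(IK)

Answer: after 2 steps: I(IK)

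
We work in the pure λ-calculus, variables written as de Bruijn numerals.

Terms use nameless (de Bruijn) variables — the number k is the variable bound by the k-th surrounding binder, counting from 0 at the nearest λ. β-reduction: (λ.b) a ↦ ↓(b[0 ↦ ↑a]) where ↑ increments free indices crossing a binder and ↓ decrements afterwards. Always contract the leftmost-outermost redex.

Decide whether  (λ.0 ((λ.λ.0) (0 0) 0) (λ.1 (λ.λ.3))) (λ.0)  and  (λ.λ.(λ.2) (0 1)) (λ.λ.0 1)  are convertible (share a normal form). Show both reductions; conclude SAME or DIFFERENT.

Answer: DIFFERENT — A ⇓ λ.λ.λ.λ.0, B ⇓ λ.λ.λ.0 1

Reduction:
Term A:
  start: (λ.0 ((λ.λ.0) (0 0) 0) (λ.1 (λ.λ.3))) (λ.0)
  [1] (λ.0) ((λ.λ.0) ((λ.0) (λ.0)) (λ.0)) (λ.(λ.0) (λ.λ.λ.0))
  [2] (λ.λ.0) ((λ.0) (λ.0)) (λ.0) (λ.(λ.0) (λ.λ.λ.0))
  [3] (λ.0) (λ.0) (λ.(λ.0) (λ.λ.λ.0))
  [4] (λ.0) (λ.(λ.0) (λ.λ.λ.0))
  [5] λ.(λ.0) (λ.λ.λ.0)
  [6] λ.λ.λ.λ.0

Term B:
  start: (λ.λ.(λ.2) (0 1)) (λ.λ.0 1)
  [1] λ.(λ.λ.λ.0 1) (0 (λ.λ.0 1))
  [2] λ.λ.λ.0 1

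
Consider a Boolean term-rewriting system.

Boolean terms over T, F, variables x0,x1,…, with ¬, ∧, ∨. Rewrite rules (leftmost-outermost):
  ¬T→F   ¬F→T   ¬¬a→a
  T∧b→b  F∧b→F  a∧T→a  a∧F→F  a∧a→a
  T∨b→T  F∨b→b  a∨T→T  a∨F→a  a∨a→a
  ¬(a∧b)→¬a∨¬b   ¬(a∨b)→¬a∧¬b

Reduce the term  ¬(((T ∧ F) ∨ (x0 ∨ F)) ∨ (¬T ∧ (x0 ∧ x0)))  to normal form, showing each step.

Answer: normal form = ¬x0  (in 14 steps)

Derivation:
  start: ¬(((T ∧ F) ∨ (x0 ∨ F)) ∨ (¬T ∧ (x0 ∧ x0)))
  step 1: ¬((T ∧ F) ∨ (x0 ∨ F)) ∧ ¬(¬T ∧ (x0 ∧ x0))
  step 2: (¬(T ∧ F) ∧ ¬(x0 ∨ F)) ∧ ¬(¬T ∧ (x0 ∧ x0))
  step 3: ((¬T ∨ ¬F) ∧ ¬(x0 ∨ F)) ∧ ¬(¬T ∧ (x0 ∧ x0))
  step 4: ((F ∨ ¬F) ∧ ¬(x0 ∨ F)) ∧ ¬(¬T ∧ (x0 ∧ x0))
  step 5: (¬F ∧ ¬(x0 ∨ F)) ∧ ¬(¬T ∧ (x0 ∧ x0))
  step 6: (T ∧ ¬(x0 ∨ F)) ∧ ¬(¬T ∧ (x0 ∧ x0))
  step 7: ¬(x0 ∨ F) ∧ ¬(¬T ∧ (x0 ∧ x0))
  step 8: (¬x0 ∧ ¬F) ∧ ¬(¬T ∧ (x0 ∧ x0))
  step 9: (¬x0 ∧ T) ∧ ¬(¬T ∧ (x0 ∧ x0))
  step 10: ¬x0 ∧ ¬(¬T ∧ (x0 ∧ x0))
  step 11: ¬x0 ∧ (¬¬T ∨ ¬(x0 ∧ x0))
  step 12: ¬x0 ∧ (T ∨ ¬(x0 ∧ x0))
  step 13: ¬x0 ∧ T
  step 14: ¬x0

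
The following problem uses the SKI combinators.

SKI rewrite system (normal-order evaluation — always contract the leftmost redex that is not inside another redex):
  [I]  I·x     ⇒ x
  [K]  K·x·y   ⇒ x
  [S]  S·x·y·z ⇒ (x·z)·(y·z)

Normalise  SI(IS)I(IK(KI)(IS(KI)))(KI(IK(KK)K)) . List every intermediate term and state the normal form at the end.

  start: SI(IS)I(IK(KI)(IS(KI)))(KI(IK(KK)K))
  [1] II(ISI)(IK(KI)(IS(KI)))(KI(IK(KK)K))
  [2] I(ISI)(IK(KI)(IS(KI)))(KI(IK(KK)K))
  [3] ISI(IK(KI)(IS(KI)))(KI(IK(KK)K))
  [4] SI(IK(KI)(IS(KI)))(KI(IK(KK)K))
  [5] I(KI(IK(KK)K))(IK(KI)(IS(KI))(KI(IK(KK)K)))
  [6] KI(IK(KK)K)(IK(KI)(IS(KI))(KI(IK(KK)K)))
  [7] I(IK(KI)(IS(KI))(KI(IK(KK)K)))
  [8] IK(KI)(IS(KI))(KI(IK(KK)K))
  [9] K(KI)(IS(KI))(KI(IK(KK)K))
  [10] KI(KI(IK(KK)K))
  [11] I

Answer: normal form = I  (in 11 steps)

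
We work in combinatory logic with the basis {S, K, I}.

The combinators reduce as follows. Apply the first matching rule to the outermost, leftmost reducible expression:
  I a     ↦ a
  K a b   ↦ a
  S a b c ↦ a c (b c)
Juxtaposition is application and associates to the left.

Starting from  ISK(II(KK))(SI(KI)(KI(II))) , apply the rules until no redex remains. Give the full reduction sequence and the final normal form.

Answer: normal form = I  (in 8 steps)

Derivation:
  start: ISK(II(KK))(SI(KI)(KI(II)))
  →1  SK(II(KK))(SI(KI)(KI(II)))
  →2  K(SI(KI)(KI(II)))(II(KK)(SI(KI)(KI(II))))
  →3  SI(KI)(KI(II))
  →4  I(KI(II))(KI(KI(II)))
  →5  KI(II)(KI(KI(II)))
  →6  I(KI(KI(II)))
  →7  KI(KI(II))
  →8  I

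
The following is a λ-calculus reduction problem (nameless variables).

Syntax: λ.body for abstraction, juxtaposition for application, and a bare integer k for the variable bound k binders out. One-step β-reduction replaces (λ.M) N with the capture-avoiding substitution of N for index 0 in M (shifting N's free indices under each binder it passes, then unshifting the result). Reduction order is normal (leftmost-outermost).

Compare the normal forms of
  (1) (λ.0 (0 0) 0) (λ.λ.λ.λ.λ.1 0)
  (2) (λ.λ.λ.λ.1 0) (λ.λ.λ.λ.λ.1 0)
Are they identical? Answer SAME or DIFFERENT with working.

Term A:
  start: (λ.0 (0 0) 0) (λ.λ.λ.λ.λ.1 0)
  [1] (λ.λ.λ.λ.λ.1 0) ((λ.λ.λ.λ.λ.1 0) (λ.λ.λ.λ.λ.1 0)) (λ.λ.λ.λ.λ.1 0)
  [2] (λ.λ.λ.λ.1 0) (λ.λ.λ.λ.λ.1 0)
  [3] λ.λ.λ.1 0

Term B:
  start: (λ.λ.λ.λ.1 0) (λ.λ.λ.λ.λ.1 0)
  [1] λ.λ.λ.1 0

Answer: SAME — A ⇓ λ.λ.λ.1 0, B ⇓ λ.λ.λ.1 0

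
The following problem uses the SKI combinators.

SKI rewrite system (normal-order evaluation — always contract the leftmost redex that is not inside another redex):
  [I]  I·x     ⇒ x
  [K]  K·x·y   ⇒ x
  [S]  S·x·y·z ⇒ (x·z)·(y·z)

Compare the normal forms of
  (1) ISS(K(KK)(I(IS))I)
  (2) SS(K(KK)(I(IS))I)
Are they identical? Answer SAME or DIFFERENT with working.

Answer: SAME — A ⇓ SSK, B ⇓ SSK

Working:
Term A:
  start: ISS(K(KK)(I(IS))I)
  →1  SS(K(KK)(I(IS))I)
  →2  SS(KKI)
  →3  SSK

Term B:
  start: SS(K(KK)(I(IS))I)
  →1  SS(KKI)
  →2  SSK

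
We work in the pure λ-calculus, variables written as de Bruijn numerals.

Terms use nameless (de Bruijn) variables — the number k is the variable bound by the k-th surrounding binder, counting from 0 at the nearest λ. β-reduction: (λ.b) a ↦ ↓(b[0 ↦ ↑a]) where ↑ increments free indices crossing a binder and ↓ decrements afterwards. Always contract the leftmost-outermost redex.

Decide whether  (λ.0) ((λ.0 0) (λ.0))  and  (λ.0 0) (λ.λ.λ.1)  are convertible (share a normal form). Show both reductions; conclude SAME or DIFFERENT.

Answer: DIFFERENT — A ⇓ λ.0, B ⇓ λ.λ.1

Derivation:
Term A:
  start: (λ.0) ((λ.0 0) (λ.0))
  →1  (λ.0 0) (λ.0)
  →2  (λ.0) (λ.0)
  →3  λ.0

Term B:
  start: (λ.0 0) (λ.λ.λ.1)
  →1  (λ.λ.λ.1) (λ.λ.λ.1)
  →2  λ.λ.1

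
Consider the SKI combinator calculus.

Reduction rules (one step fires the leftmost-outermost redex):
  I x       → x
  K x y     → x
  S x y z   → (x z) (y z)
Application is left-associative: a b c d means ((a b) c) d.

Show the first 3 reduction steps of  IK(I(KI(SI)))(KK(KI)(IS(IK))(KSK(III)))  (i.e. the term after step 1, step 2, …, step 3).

Answer: after 3 steps: KI(SI)

Derivation:
  start: IK(I(KI(SI)))(KK(KI)(IS(IK))(KSK(III)))
  [1] K(I(KI(SI)))(KK(KI)(IS(IK))(KSK(III)))
  [2] I(KI(SI))
  [3] KI(SI)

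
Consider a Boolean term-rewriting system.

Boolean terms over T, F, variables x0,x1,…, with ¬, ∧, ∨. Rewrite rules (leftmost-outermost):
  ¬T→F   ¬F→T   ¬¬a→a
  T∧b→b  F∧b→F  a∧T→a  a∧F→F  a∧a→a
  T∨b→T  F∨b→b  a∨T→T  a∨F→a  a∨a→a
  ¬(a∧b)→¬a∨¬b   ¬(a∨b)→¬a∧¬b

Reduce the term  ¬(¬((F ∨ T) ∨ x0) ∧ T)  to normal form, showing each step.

Answer: normal form = T  (in 5 steps)

Derivation:
  start: ¬(¬((F ∨ T) ∨ x0) ∧ T)
  [1] ¬¬((F ∨ T) ∨ x0) ∨ ¬T
  [2] ((F ∨ T) ∨ x0) ∨ ¬T
  [3] (T ∨ x0) ∨ ¬T
  [4] T ∨ ¬T
  [5] T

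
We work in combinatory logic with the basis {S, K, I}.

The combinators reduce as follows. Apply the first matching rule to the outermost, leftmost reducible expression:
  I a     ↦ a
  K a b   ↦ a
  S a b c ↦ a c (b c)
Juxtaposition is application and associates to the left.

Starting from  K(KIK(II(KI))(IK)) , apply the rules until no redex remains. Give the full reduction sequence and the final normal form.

Answer: normal form = KI  (in 5 steps)

Derivation:
  start: K(KIK(II(KI))(IK))
  [1] K(I(II(KI))(IK))
  [2] K(II(KI)(IK))
  [3] K(I(KI)(IK))
  [4] K(KI(IK))
  [5] KI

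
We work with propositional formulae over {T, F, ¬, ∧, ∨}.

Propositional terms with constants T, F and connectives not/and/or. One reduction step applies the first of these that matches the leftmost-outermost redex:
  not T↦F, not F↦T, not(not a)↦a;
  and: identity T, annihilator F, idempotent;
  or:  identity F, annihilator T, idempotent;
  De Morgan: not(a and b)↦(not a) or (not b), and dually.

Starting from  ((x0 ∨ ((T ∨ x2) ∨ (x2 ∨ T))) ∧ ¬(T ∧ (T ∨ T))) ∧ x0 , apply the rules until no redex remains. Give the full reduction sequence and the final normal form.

  start: ((x0 ∨ ((T ∨ x2) ∨ (x2 ∨ T))) ∧ ¬(T ∧ (T ∨ T))) ∧ x0
  step 1: ((x0 ∨ (T ∨ (x2 ∨ T))) ∧ ¬(T ∧ (T ∨ T))) ∧ x0
  step 2: ((x0 ∨ T) ∧ ¬(T ∧ (T ∨ T))) ∧ x0
  step 3: (T ∧ ¬(T ∧ (T ∨ T))) ∧ x0
  step 4: ¬(T ∧ (T ∨ T)) ∧ x0
  step 5: (¬T ∨ ¬(T ∨ T)) ∧ x0
  step 6: (F ∨ ¬(T ∨ T)) ∧ x0
  step 7: ¬(T ∨ T) ∧ x0
  step 8: (¬T ∧ ¬T) ∧ x0
  step 9: ¬T ∧ x0
  step 10: F ∧ x0
  step 11: F

Answer: normal form = F  (in 11 steps)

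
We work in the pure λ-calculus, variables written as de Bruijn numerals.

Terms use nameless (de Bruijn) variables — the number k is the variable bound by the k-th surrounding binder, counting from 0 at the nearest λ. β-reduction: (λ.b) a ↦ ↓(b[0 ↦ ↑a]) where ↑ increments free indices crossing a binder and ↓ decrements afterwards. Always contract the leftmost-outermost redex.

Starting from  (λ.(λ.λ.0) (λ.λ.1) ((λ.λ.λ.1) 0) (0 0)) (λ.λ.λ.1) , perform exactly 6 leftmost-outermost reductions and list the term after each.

  start: (λ.(λ.λ.0) (λ.λ.1) ((λ.λ.λ.1) 0) (0 0)) (λ.λ.λ.1)
  step 1: (λ.λ.0) (λ.λ.1) ((λ.λ.λ.1) (λ.λ.λ.1)) ((λ.λ.λ.1) (λ.λ.λ.1))
  step 2: (λ.0) ((λ.λ.λ.1) (λ.λ.λ.1)) ((λ.λ.λ.1) (λ.λ.λ.1))
  step 3: (λ.λ.λ.1) (λ.λ.λ.1) ((λ.λ.λ.1) (λ.λ.λ.1))
  step 4: (λ.λ.1) ((λ.λ.λ.1) (λ.λ.λ.1))
  step 5: λ.(λ.λ.λ.1) (λ.λ.λ.1)
  step 6: λ.λ.λ.1

Answer: after 6 steps: λ.λ.λ.1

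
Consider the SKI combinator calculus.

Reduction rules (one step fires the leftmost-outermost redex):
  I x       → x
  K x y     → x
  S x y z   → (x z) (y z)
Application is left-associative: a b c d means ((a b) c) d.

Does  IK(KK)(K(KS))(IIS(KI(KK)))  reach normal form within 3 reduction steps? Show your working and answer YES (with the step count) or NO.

  start: IK(KK)(K(KS))(IIS(KI(KK)))
  →1  K(KK)(K(KS))(IIS(KI(KK)))
  →2  KK(IIS(KI(KK)))
  →3  K

Answer: YES — reaches normal form K in 3 ≤ 3 steps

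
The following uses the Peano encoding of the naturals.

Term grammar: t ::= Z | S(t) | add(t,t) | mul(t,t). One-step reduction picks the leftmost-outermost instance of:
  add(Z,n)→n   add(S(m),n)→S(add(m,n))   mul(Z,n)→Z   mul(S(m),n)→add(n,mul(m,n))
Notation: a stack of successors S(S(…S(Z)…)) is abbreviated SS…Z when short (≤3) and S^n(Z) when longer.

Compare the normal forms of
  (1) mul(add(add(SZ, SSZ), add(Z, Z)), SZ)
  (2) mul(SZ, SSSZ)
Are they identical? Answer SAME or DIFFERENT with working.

Term A:
  start: mul(add(add(SZ, SSZ), add(Z, Z)), SZ)
  step 1: mul(add(S(add(Z, SSZ)), add(Z, Z)), SZ)
  step 2: mul(S(add(add(Z, SSZ), add(Z, Z))), SZ)
  step 3: add(SZ, mul(add(add(Z, SSZ), add(Z, Z)), SZ))
  step 4: S(add(Z, mul(add(add(Z, SSZ), add(Z, Z)), SZ)))
  step 5: S(mul(add(add(Z, SSZ), add(Z, Z)), SZ))
  step 6: S(mul(add(SSZ, add(Z, Z)), SZ))
  step 7: S(mul(S(add(SZ, add(Z, Z))), SZ))
  step 8: S(add(SZ, mul(add(SZ, add(Z, Z)), SZ)))
  step 9: S(S(add(Z, mul(add(SZ, add(Z, Z)), SZ))))
  step 10: S(S(mul(add(SZ, add(Z, Z)), SZ)))
  step 11: S(S(mul(S(add(Z, add(Z, Z))), SZ)))
  step 12: S(S(add(SZ, mul(add(Z, add(Z, Z)), SZ))))
  step 13: S(S(S(add(Z, mul(add(Z, add(Z, Z)), SZ)))))
  step 14: S(S(S(mul(add(Z, add(Z, Z)), SZ))))
  step 15: S(S(S(mul(add(Z, Z), SZ))))
  step 16: S(S(S(mul(Z, SZ))))
  step 17: SSSZ

Term B:
  start: mul(SZ, SSSZ)
  step 1: add(SSSZ, mul(Z, SSSZ))
  step 2: S(add(SSZ, mul(Z, SSSZ)))
  step 3: S(S(add(SZ, mul(Z, SSSZ))))
  step 4: S(S(S(add(Z, mul(Z, SSSZ)))))
  step 5: S(S(S(mul(Z, SSSZ))))
  step 6: SSSZ

Answer: SAME — A ⇓ SSSZ, B ⇓ SSSZ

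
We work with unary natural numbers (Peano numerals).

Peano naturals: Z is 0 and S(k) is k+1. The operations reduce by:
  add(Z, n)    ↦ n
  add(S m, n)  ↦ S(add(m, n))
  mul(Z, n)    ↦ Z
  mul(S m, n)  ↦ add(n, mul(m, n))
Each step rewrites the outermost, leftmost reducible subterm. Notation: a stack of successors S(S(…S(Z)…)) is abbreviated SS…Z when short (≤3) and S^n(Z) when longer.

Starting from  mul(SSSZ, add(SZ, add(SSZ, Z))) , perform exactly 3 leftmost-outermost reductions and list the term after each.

Answer: after 3 steps: S(add(add(Z, add(SSZ, Z)), mul(SSZ, add(SZ, add(SSZ, Z)))))

Derivation:
  start: mul(SSSZ, add(SZ, add(SSZ, Z)))
  step 1: add(add(SZ, add(SSZ, Z)), mul(SSZ, add(SZ, add(SSZ, Z))))
  step 2: add(S(add(Z, add(SSZ, Z))), mul(SSZ, add(SZ, add(SSZ, Z))))
  step 3: S(add(add(Z, add(SSZ, Z)), mul(SSZ, add(SZ, add(SSZ, Z)))))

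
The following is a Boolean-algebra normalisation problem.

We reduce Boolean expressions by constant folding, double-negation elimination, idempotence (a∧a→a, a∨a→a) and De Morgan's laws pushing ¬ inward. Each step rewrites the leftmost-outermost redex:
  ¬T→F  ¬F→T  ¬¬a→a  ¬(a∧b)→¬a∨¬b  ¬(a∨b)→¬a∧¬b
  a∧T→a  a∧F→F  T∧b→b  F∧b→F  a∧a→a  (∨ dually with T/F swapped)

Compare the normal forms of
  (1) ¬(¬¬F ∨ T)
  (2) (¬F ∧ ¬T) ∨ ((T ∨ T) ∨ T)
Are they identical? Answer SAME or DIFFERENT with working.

Answer: DIFFERENT — A ⇓ F, B ⇓ T

Working:
Term A:
  start: ¬(¬¬F ∨ T)
  →1  ¬¬¬F ∧ ¬T
  →2  ¬F ∧ ¬T
  →3  T ∧ ¬T
  →4  ¬T
  →5  F

Term B:
  start: (¬F ∧ ¬T) ∨ ((T ∨ T) ∨ T)
  →1  (T ∧ ¬T) ∨ ((T ∨ T) ∨ T)
  →2  ¬T ∨ ((T ∨ T) ∨ T)
  →3  F ∨ ((T ∨ T) ∨ T)
  →4  (T ∨ T) ∨ T
  →5  T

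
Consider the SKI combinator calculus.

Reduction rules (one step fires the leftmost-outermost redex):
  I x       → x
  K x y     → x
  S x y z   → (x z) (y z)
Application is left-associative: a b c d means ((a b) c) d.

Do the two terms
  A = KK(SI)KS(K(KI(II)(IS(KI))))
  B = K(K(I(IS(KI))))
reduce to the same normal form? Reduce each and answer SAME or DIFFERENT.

Answer: SAME — A ⇓ K(K(S(KI))), B ⇓ K(K(S(KI)))

Derivation:
Term A:
  start: KK(SI)KS(K(KI(II)(IS(KI))))
  →1  KKS(K(KI(II)(IS(KI))))
  →2  K(K(KI(II)(IS(KI))))
  →3  K(K(I(IS(KI))))
  →4  K(K(IS(KI)))
  →5  K(K(S(KI)))

Term B:
  start: K(K(I(IS(KI))))
  →1  K(K(IS(KI)))
  →2  K(K(S(KI)))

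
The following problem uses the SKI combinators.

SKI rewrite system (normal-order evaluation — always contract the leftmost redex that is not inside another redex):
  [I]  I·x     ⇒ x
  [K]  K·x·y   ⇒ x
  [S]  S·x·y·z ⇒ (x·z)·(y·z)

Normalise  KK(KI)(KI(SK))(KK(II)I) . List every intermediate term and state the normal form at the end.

Answer: normal form = I  (in 3 steps)

Working:
  start: KK(KI)(KI(SK))(KK(II)I)
  [1] K(KI(SK))(KK(II)I)
  [2] KI(SK)
  [3] I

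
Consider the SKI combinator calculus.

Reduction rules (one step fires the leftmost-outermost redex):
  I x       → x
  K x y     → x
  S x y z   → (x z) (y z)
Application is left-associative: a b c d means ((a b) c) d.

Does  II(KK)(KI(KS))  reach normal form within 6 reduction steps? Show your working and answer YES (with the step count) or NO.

  start: II(KK)(KI(KS))
  step 1: I(KK)(KI(KS))
  step 2: KK(KI(KS))
  step 3: K

Answer: YES — reaches normal form K in 3 ≤ 6 steps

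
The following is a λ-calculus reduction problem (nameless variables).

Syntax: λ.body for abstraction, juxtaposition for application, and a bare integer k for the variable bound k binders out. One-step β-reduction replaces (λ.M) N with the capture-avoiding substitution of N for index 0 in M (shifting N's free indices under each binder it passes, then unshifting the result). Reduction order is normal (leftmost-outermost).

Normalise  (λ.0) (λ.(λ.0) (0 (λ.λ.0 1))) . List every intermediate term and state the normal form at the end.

  start: (λ.0) (λ.(λ.0) (0 (λ.λ.0 1)))
  →1  λ.(λ.0) (0 (λ.λ.0 1))
  →2  λ.0 (λ.λ.0 1)

Answer: normal form = λ.0 (λ.λ.0 1)  (in 2 steps)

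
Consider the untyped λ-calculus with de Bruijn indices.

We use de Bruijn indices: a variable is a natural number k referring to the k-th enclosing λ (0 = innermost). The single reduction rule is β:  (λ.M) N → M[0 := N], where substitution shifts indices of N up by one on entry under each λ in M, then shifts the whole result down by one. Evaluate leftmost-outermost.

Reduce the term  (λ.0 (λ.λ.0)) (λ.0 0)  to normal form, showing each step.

Answer: normal form = λ.0  (in 3 steps)

Derivation:
  start: (λ.0 (λ.λ.0)) (λ.0 0)
  step 1: (λ.0 0) (λ.λ.0)
  step 2: (λ.λ.0) (λ.λ.0)
  step 3: λ.0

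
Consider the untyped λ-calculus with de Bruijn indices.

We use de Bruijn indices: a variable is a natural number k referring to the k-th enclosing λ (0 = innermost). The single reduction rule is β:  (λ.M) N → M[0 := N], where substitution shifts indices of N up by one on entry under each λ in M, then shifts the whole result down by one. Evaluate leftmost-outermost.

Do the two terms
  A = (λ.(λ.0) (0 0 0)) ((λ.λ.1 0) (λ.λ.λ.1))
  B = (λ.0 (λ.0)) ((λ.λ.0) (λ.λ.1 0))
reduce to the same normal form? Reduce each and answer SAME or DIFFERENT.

Answer: DIFFERENT — A ⇓ λ.λ.λ.λ.1, B ⇓ λ.0

Derivation:
Term A:
  start: (λ.(λ.0) (0 0 0)) ((λ.λ.1 0) (λ.λ.λ.1))
  step 1: (λ.0) ((λ.λ.1 0) (λ.λ.λ.1) ((λ.λ.1 0) (λ.λ.λ.1)) ((λ.λ.1 0) (λ.λ.λ.1)))
  step 2: (λ.λ.1 0) (λ.λ.λ.1) ((λ.λ.1 0) (λ.λ.λ.1)) ((λ.λ.1 0) (λ.λ.λ.1))
  step 3: (λ.(λ.λ.λ.1) 0) ((λ.λ.1 0) (λ.λ.λ.1)) ((λ.λ.1 0) (λ.λ.λ.1))
  step 4: (λ.λ.λ.1) ((λ.λ.1 0) (λ.λ.λ.1)) ((λ.λ.1 0) (λ.λ.λ.1))
  step 5: (λ.λ.1) ((λ.λ.1 0) (λ.λ.λ.1))
  step 6: λ.(λ.λ.1 0) (λ.λ.λ.1)
  step 7: λ.λ.(λ.λ.λ.1) 0
  step 8: λ.λ.λ.λ.1

Term B:
  start: (λ.0 (λ.0)) ((λ.λ.0) (λ.λ.1 0))
  step 1: (λ.λ.0) (λ.λ.1 0) (λ.0)
  step 2: (λ.0) (λ.0)
  step 3: λ.0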